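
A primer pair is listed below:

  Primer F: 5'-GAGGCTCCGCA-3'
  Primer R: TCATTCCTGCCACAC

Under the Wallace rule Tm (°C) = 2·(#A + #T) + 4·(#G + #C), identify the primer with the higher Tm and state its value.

Primer F: A+T=3, G+C=8 → Tm = 2(3)+4(8) = 38°C
Primer R: A+T=7, G+C=8 → Tm = 2(7)+4(8) = 46°C
38°C vs 46°C → primer R is higher.

Primer R, 46°C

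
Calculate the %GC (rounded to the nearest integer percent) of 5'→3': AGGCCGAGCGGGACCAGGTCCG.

77%

Scanning the sequence gives A=4, T=1, G=10, C=7.
G+C = 10 + 7 = 17 out of 22 bases
%GC = 17/22 × 100 = 77.27% ≈ 77%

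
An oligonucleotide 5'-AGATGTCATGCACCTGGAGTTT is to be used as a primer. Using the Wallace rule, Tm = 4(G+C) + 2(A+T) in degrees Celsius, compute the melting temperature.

Base counts: C=4, A=5, T=7, G=6
So N_AT = 12 and N_GC = 10.
Tm = 4·10 + 2·12 = 40 + 24 = 64°C

64°C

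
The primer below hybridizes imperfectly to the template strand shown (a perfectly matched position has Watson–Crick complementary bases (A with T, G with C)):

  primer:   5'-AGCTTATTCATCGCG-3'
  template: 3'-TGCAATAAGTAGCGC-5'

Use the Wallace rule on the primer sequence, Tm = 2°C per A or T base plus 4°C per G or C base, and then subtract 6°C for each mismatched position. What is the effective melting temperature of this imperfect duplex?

Primer base counts: A=3, T=5, G=3, C=4 → A+T=8, G+C=7
Perfect-match Tm = 2(8) + 4(7) = 16 + 28 = 44°C
Mismatches (positions where the bases are not complementary): 2 (at positions 2, 3)
Effective Tm = 44 − 2×6 = 44 − 12 = 32°C

32°C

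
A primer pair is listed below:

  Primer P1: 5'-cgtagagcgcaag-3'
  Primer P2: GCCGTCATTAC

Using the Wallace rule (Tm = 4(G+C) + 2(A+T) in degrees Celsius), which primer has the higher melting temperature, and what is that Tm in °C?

Primer P1: A+T=5, G+C=8 → Tm = 2(5)+4(8) = 42°C
Primer P2: A+T=5, G+C=6 → Tm = 2(5)+4(6) = 34°C
42°C vs 34°C → primer P1 is higher.

Primer P1, 42°C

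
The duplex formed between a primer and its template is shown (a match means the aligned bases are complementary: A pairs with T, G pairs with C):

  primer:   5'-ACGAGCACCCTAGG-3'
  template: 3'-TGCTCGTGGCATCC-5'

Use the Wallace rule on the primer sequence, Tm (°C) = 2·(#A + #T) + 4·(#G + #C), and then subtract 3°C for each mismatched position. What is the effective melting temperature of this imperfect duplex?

Primer base counts: A=4, T=1, G=4, C=5 → A+T=5, G+C=9
Perfect-match Tm = 2(5) + 4(9) = 10 + 36 = 46°C
Mismatches (positions where the bases are not complementary): 1 (at position 10)
Effective Tm = 46 − 1×3 = 46 − 3 = 43°C

43°C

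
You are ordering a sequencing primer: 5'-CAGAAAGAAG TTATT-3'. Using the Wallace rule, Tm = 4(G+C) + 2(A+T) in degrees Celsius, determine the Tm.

G=3, T=4, C=1, A=7
So N_AT = 11 and N_GC = 4.
Tm = 2×11 + 4×4 = 38°C

38°C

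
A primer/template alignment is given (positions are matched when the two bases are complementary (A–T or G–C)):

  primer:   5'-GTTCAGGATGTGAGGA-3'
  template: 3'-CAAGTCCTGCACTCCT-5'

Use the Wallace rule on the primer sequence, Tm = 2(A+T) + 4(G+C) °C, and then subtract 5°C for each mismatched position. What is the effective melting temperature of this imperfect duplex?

43°C

Primer base counts: A=4, T=4, G=7, C=1 → A+T=8, G+C=8
Perfect-match Tm = 2(8) + 4(8) = 16 + 32 = 48°C
Mismatches (positions where the bases are not complementary): 1 (at position 9)
Effective Tm = 48 − 1×5 = 48 − 5 = 43°C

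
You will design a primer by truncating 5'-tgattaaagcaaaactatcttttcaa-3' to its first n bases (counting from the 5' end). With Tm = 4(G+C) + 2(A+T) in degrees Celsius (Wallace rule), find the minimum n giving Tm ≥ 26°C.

First 9 bases: TGATTAAAG → Tm = 22°C (< 26°C)
First 10 bases: TGATTAAAGC → Tm = 26°C (≥ 26°C)
Since every base adds ≥2°C, Tm only increases with n, so the threshold is first crossed at n = 10.

n = 10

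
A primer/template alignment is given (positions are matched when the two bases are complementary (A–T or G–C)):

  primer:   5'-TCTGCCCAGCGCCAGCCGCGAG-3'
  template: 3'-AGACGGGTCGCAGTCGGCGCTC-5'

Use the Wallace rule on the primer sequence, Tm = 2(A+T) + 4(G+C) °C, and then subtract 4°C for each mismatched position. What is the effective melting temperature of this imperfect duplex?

Primer base counts: A=3, T=2, G=7, C=10 → A+T=5, G+C=17
Perfect-match Tm = 2(5) + 4(17) = 10 + 68 = 78°C
Mismatches (positions where the bases are not complementary): 1 (at position 12)
Effective Tm = 78 − 1×4 = 78 − 4 = 74°C

74°C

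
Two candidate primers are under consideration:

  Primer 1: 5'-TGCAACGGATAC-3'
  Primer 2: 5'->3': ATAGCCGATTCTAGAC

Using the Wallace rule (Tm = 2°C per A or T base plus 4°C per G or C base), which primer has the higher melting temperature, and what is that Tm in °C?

Primer 1: A+T=6, G+C=6 → Tm = 2(6)+4(6) = 36°C
Primer 2: A+T=9, G+C=7 → Tm = 2(9)+4(7) = 46°C
36°C vs 46°C → primer 2 is higher.

Primer 2, 46°C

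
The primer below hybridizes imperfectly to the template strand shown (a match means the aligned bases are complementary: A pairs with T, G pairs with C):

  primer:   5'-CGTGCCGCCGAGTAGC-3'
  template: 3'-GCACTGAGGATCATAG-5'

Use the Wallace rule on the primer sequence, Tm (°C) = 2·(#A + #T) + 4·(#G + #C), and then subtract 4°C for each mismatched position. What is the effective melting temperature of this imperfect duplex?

40°C

Primer base counts: A=2, T=2, G=6, C=6 → A+T=4, G+C=12
Perfect-match Tm = 2(4) + 4(12) = 8 + 48 = 56°C
Mismatches (positions where the bases are not complementary): 4 (at positions 5, 7, 10, 15)
Effective Tm = 56 − 4×4 = 56 − 16 = 40°C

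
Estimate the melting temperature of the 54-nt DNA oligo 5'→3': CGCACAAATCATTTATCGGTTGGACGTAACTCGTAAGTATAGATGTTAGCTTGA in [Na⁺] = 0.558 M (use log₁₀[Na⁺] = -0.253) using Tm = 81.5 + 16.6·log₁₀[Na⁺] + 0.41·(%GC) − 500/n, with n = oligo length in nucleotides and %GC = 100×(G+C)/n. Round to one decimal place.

Length n = 54. Base counts: G=12, A=16, T=17, C=9
G+C = 21, so %GC = 21/54 × 100 = 38.889%
Salt term: 16.6 × (-0.253) = -4.2
GC term: 0.41 × 38.889 = 15.944; length term: −500/54 = −9.259
Tm = 81.5 + (-4.2) + 15.944 − 9.259 = 83.985 → 84.0°C

84.0°C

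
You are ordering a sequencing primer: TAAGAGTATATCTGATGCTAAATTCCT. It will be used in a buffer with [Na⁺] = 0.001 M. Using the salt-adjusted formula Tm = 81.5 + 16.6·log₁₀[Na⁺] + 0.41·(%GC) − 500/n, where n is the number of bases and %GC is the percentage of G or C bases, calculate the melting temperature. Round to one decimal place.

25.3°C

Length n = 27. Base counts: G=4, C=4, T=10, A=9
G+C = 8, so %GC = 8/27 × 100 = 29.63%
Salt term: 16.6 × (-3) = -49.8
GC term: 0.41 × 29.63 = 12.148; length term: −500/27 = −18.519
Tm = 81.5 + (-49.8) + 12.148 − 18.519 = 25.329 → 25.3°C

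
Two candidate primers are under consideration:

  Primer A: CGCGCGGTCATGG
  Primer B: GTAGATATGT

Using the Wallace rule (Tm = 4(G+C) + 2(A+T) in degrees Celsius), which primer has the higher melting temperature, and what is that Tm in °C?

Primer A: A+T=3, G+C=10 → Tm = 2(3)+4(10) = 46°C
Primer B: A+T=7, G+C=3 → Tm = 2(7)+4(3) = 26°C
46°C vs 26°C → primer A is higher.

Primer A, 46°C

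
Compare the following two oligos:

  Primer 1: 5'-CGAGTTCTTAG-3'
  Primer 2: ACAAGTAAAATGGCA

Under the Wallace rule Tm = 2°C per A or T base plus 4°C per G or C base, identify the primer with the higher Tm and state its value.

Primer 2, 40°C

Primer 1: A+T=6, G+C=5 → Tm = 2(6)+4(5) = 32°C
Primer 2: A+T=10, G+C=5 → Tm = 2(10)+4(5) = 40°C
32°C vs 40°C → primer 2 is higher.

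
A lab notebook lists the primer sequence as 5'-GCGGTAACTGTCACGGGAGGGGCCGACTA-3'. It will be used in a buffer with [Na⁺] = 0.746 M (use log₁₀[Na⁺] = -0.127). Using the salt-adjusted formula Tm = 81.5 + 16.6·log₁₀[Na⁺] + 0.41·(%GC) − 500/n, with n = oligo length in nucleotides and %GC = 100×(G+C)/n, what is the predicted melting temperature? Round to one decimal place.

89.0°C

Length n = 29. Counting bases: A=6, T=4, C=7, G=12
G+C = 19, so %GC = 19/29 × 100 = 65.517%
Salt term: 16.6 × (-0.127) = -2.108
GC term: 0.41 × 65.517 = 26.862; length term: −500/29 = −17.241
Tm = 81.5 + (-2.108) + 26.862 − 17.241 = 89.013 → 89.0°C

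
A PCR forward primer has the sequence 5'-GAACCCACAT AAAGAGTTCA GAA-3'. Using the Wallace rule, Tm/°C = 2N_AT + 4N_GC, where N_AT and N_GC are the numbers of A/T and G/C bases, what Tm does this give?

Scanning the sequence gives T=3, G=4, A=11, C=5.
So N_AT = 14 and N_GC = 9.
Tm = 4·9 + 2·14 = 36 + 28 = 64°C

64°C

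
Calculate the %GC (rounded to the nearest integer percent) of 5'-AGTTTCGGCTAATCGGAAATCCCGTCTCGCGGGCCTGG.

61%

Base counts: A=6, T=9, G=12, C=11
G+C = 12 + 11 = 23 out of 38 bases
%GC = 23/38 × 100 = 60.53% ≈ 61%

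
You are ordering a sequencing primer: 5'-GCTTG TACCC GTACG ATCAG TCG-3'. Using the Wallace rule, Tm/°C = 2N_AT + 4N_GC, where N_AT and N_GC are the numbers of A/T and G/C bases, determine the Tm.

72°C

Base counts: C=7, A=4, G=6, T=6
So N_AT = 10 and N_GC = 13.
Tm = 2×10 + 4×13 = 72°C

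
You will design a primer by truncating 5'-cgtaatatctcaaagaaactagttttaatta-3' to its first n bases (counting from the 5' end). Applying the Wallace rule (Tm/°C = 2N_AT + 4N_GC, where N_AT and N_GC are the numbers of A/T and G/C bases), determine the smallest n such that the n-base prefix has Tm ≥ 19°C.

n = 8

First 7 bases: CGTAATA → Tm = 18°C (< 19°C)
First 8 bases: CGTAATAT → Tm = 20°C (≥ 19°C)
Since every base adds ≥2°C, Tm only increases with n, so the threshold is first crossed at n = 8.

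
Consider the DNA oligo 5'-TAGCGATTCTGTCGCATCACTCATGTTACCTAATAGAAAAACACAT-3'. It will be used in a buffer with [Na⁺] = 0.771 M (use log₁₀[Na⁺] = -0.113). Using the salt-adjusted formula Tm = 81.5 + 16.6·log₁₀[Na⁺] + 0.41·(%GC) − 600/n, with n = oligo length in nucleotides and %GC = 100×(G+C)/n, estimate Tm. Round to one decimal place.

81.7°C

Length n = 46. Scanning the sequence gives A=16, G=6, C=11, T=13.
G+C = 17, so %GC = 17/46 × 100 = 36.957%
Salt term: 16.6 × (-0.113) = -1.876
GC term: 0.41 × 36.957 = 15.152; length term: −600/46 = −13.043
Tm = 81.5 + (-1.876) + 15.152 − 13.043 = 81.733 → 81.7°C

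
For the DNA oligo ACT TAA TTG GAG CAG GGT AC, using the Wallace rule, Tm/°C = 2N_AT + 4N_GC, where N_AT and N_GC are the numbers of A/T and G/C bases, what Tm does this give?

Scanning the sequence gives G=6, C=3, A=6, T=5.
So N_AT = 11 and N_GC = 9.
Tm = 2×11 + 4×9 = 58°C

58°C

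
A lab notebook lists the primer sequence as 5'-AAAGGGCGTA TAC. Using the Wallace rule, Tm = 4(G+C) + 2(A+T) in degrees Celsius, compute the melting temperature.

Base counts: G=4, C=2, A=5, T=2
So N_AT = 7 and N_GC = 6.
Tm = 2×7 + 4×6 = 38°C

38°C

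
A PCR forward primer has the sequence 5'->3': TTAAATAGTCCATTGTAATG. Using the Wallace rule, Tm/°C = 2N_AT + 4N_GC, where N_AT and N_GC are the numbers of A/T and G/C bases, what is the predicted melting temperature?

50°C

Scanning the sequence gives G=3, T=8, C=2, A=7.
AT pairs contribute 15, GC pairs contribute 5.
Tm = 2(15) + 4(5) = 30 + 20 = 50°C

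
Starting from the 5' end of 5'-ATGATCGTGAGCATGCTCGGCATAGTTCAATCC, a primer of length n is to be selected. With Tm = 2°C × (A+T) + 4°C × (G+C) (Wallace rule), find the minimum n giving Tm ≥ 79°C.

First 26 bases: ATGATCGTGAGCATGCTCGGCATAGT → Tm = 78°C (< 79°C)
First 27 bases: ATGATCGTGAGCATGCTCGGCATAGTT → Tm = 80°C (≥ 79°C)
Each additional base adds 2°C (A/T) or 4°C (G/C), so Tm is non-decreasing in n; n = 27 is the first length to reach 79°C.

n = 27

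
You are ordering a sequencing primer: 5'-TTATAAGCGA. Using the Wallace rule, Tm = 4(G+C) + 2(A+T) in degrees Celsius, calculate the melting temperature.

26°C

G=2, A=4, C=1, T=3
So N_AT = 7 and N_GC = 3.
Tm = 4·3 + 2·7 = 12 + 14 = 26°C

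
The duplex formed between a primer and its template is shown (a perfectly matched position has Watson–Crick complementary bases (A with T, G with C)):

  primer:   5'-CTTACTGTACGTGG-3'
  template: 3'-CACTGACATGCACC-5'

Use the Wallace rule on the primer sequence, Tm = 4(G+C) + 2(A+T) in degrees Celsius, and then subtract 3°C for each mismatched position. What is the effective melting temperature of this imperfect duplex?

Primer base counts: A=2, T=5, G=4, C=3 → A+T=7, G+C=7
Perfect-match Tm = 2(7) + 4(7) = 14 + 28 = 42°C
Mismatches (positions where the bases are not complementary): 2 (at positions 1, 3)
Effective Tm = 42 − 2×3 = 42 − 6 = 36°C

36°C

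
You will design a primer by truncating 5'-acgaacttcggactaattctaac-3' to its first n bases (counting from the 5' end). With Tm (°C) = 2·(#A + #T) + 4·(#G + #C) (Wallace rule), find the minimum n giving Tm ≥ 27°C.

n = 10

First 9 bases: ACGAACTTC → Tm = 26°C (< 27°C)
First 10 bases: ACGAACTTCG → Tm = 30°C (≥ 27°C)
Each additional base adds 2°C (A/T) or 4°C (G/C), so Tm is non-decreasing in n; n = 10 is the first length to reach 27°C.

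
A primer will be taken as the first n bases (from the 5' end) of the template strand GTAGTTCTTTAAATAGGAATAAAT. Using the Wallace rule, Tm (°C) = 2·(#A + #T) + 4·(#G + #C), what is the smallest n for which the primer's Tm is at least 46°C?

First 17 bases: GTAGTTCTTTAAATAGG → Tm = 44°C (< 46°C)
First 18 bases: GTAGTTCTTTAAATAGGA → Tm = 46°C (≥ 46°C)
Each additional base adds 2°C (A/T) or 4°C (G/C), so Tm is non-decreasing in n; n = 18 is the first length to reach 46°C.

n = 18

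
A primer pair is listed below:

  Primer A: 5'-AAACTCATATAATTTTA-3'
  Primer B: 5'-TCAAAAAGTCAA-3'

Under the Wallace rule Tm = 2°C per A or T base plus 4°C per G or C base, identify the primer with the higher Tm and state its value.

Primer A: A+T=15, G+C=2 → Tm = 2(15)+4(2) = 38°C
Primer B: A+T=9, G+C=3 → Tm = 2(9)+4(3) = 30°C
38°C vs 30°C → primer A is higher.

Primer A, 38°C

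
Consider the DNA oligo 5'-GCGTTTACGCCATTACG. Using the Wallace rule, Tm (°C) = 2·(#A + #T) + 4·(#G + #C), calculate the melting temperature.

Base counts: T=5, C=5, A=3, G=4
AT pairs contribute 8, GC pairs contribute 9.
Tm = 2(8) + 4(9) = 16 + 36 = 52°C

52°C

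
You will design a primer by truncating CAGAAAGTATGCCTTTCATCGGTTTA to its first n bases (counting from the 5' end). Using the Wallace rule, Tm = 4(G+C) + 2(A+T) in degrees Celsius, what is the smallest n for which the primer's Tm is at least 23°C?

n = 9

First 8 bases: CAGAAAGT → Tm = 22°C (< 23°C)
First 9 bases: CAGAAAGTA → Tm = 24°C (≥ 23°C)
Since every base adds ≥2°C, Tm only increases with n, so the threshold is first crossed at n = 9.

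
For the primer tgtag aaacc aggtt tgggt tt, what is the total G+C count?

9

Counting bases: T=8, G=7, C=2, A=5
Total G or C: 7 + 2 = 9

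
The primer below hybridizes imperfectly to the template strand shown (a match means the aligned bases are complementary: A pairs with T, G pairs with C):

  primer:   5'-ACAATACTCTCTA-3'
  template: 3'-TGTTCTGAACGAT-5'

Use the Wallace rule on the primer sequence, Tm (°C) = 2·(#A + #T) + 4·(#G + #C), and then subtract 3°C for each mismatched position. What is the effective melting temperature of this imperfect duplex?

25°C

Primer base counts: A=5, T=4, G=0, C=4 → A+T=9, G+C=4
Perfect-match Tm = 2(9) + 4(4) = 18 + 16 = 34°C
Mismatches (positions where the bases are not complementary): 3 (at positions 5, 9, 10)
Effective Tm = 34 − 3×3 = 34 − 9 = 25°C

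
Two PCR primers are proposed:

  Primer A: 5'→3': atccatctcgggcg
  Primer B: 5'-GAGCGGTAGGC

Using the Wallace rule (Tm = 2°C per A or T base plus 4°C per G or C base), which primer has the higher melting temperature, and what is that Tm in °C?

Primer A, 46°C

Primer A: A+T=5, G+C=9 → Tm = 2(5)+4(9) = 46°C
Primer B: A+T=3, G+C=8 → Tm = 2(3)+4(8) = 38°C
46°C vs 38°C → primer A is higher.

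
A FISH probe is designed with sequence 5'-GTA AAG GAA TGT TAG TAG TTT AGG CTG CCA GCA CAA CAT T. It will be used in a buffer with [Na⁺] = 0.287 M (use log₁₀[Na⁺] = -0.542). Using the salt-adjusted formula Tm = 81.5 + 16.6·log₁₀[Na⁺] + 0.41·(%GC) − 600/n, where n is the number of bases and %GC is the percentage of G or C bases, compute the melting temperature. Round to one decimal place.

73.9°C

Length n = 40. Scanning the sequence gives A=13, T=11, C=6, G=10.
G+C = 16, so %GC = 16/40 × 100 = 40%
Salt term: 16.6 × (-0.542) = -8.997
GC term: 0.41 × 40 = 16.4; length term: −600/40 = −15
Tm = 81.5 + (-8.997) + 16.4 − 15 = 73.903 → 73.9°C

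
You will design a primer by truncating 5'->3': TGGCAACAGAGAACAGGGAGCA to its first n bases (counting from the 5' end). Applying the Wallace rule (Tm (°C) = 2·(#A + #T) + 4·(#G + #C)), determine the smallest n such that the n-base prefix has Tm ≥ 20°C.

First 6 bases: TGGCAA → Tm = 18°C (< 20°C)
First 7 bases: TGGCAAC → Tm = 22°C (≥ 20°C)
Each additional base adds 2°C (A/T) or 4°C (G/C), so Tm is non-decreasing in n; n = 7 is the first length to reach 20°C.

n = 7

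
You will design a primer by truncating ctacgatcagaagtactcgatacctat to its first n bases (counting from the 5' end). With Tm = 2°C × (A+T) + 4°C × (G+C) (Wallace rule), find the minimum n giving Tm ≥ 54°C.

n = 19

First 18 bases: CTACGATCAGAAGTACTC → Tm = 52°C (< 54°C)
First 19 bases: CTACGATCAGAAGTACTCG → Tm = 56°C (≥ 54°C)
Since every base adds ≥2°C, Tm only increases with n, so the threshold is first crossed at n = 19.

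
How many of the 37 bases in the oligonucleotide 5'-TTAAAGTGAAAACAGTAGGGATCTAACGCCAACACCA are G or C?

15

Scanning the sequence gives A=16, T=6, G=7, C=8.
Total G or C: 7 + 8 = 15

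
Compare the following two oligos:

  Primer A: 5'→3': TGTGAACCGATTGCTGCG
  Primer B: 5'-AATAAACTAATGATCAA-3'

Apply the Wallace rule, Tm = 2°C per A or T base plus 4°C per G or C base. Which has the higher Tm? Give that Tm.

Primer A, 56°C

Primer A: A+T=8, G+C=10 → Tm = 2(8)+4(10) = 56°C
Primer B: A+T=14, G+C=3 → Tm = 2(14)+4(3) = 40°C
56°C vs 40°C → primer A is higher.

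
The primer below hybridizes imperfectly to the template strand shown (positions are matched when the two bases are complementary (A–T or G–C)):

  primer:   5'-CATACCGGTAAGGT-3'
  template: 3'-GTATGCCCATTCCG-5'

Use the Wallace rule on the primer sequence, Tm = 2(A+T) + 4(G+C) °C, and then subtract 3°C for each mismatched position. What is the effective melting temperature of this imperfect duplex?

36°C

Primer base counts: A=4, T=3, G=4, C=3 → A+T=7, G+C=7
Perfect-match Tm = 2(7) + 4(7) = 14 + 28 = 42°C
Mismatches (positions where the bases are not complementary): 2 (at positions 6, 14)
Effective Tm = 42 − 2×3 = 42 − 6 = 36°C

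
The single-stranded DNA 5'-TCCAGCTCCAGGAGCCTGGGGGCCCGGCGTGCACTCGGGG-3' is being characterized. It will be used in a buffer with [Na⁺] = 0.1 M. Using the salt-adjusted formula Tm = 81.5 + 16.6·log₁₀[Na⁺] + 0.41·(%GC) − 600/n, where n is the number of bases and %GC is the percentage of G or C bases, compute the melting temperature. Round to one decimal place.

Length n = 40. Counting bases: C=14, G=17, A=4, T=5
G+C = 31, so %GC = 31/40 × 100 = 77.5%
Salt term: 16.6 × (-1) = -16.6
GC term: 0.41 × 77.5 = 31.775; length term: −600/40 = −15
Tm = 81.5 + (-16.6) + 31.775 − 15 = 81.675 → 81.7°C

81.7°C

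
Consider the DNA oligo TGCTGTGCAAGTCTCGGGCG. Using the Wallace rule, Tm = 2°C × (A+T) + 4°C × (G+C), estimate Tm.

Scanning the sequence gives C=5, T=5, G=8, A=2.
AT pairs contribute 7, GC pairs contribute 13.
Tm = 4·13 + 2·7 = 52 + 14 = 66°C

66°C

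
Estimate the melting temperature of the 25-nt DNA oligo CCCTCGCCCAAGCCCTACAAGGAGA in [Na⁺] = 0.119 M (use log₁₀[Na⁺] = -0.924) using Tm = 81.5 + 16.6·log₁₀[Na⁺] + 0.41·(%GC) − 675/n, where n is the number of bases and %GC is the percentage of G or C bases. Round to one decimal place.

Length n = 25. Base counts: T=2, A=7, G=5, C=11
G+C = 16, so %GC = 16/25 × 100 = 64%
Salt term: 16.6 × (-0.924) = -15.338
GC term: 0.41 × 64 = 26.24; length term: −675/25 = −27
Tm = 81.5 + (-15.338) + 26.24 − 27 = 65.402 → 65.4°C

65.4°C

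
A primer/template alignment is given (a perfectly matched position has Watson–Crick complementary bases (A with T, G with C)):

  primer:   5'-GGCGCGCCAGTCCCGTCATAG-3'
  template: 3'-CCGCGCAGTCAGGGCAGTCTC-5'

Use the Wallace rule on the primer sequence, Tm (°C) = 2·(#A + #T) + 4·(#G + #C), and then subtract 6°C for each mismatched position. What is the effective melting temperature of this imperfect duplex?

60°C

Primer base counts: A=3, T=3, G=7, C=8 → A+T=6, G+C=15
Perfect-match Tm = 2(6) + 4(15) = 12 + 60 = 72°C
Mismatches (positions where the bases are not complementary): 2 (at positions 7, 19)
Effective Tm = 72 − 2×6 = 72 − 12 = 60°C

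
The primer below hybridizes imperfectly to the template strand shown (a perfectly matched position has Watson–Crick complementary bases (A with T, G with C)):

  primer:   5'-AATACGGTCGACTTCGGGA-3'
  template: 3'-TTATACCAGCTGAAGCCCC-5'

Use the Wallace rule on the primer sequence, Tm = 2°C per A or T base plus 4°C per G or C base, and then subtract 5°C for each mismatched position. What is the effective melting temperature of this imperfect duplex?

48°C

Primer base counts: A=5, T=4, G=6, C=4 → A+T=9, G+C=10
Perfect-match Tm = 2(9) + 4(10) = 18 + 40 = 58°C
Mismatches (positions where the bases are not complementary): 2 (at positions 5, 19)
Effective Tm = 58 − 2×5 = 58 − 10 = 48°C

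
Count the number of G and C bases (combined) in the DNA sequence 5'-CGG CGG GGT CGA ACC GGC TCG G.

18

A=2, T=2, G=11, C=7
G+C = 11 + 7 = 18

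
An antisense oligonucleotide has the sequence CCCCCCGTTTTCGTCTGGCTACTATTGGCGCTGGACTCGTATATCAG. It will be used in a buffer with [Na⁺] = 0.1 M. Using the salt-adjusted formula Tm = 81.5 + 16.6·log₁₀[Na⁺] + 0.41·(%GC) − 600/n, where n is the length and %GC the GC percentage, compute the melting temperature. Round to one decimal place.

74.8°C

Length n = 47. Counting bases: G=11, C=15, A=6, T=15
G+C = 26, so %GC = 26/47 × 100 = 55.319%
Salt term: 16.6 × (-1) = -16.6
GC term: 0.41 × 55.319 = 22.681; length term: −600/47 = −12.766
Tm = 81.5 + (-16.6) + 22.681 − 12.766 = 74.815 → 74.8°C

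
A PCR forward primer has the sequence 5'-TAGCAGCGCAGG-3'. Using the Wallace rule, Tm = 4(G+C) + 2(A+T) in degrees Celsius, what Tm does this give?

Scanning the sequence gives T=1, A=3, G=5, C=3.
A+T = 4, G+C = 8
Tm = 2(4) + 4(8) = 8 + 32 = 40°C

40°C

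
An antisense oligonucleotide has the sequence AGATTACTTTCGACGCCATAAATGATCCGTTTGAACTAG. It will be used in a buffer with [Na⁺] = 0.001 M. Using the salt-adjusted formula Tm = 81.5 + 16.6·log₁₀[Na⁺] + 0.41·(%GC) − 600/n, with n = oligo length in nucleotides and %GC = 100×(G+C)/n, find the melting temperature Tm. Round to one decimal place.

32.1°C

Length n = 39. G=7, C=8, T=12, A=12
G+C = 15, so %GC = 15/39 × 100 = 38.462%
Salt term: 16.6 × (-3) = -49.8
GC term: 0.41 × 38.462 = 15.769; length term: −600/39 = −15.385
Tm = 81.5 + (-49.8) + 15.769 − 15.385 = 32.084 → 32.1°C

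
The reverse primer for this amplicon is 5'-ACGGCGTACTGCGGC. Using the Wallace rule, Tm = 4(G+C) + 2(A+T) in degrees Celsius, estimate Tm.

52°C

Scanning the sequence gives C=5, A=2, G=6, T=2.
So N_AT = 4 and N_GC = 11.
Tm = 2(4) + 4(11) = 8 + 44 = 52°C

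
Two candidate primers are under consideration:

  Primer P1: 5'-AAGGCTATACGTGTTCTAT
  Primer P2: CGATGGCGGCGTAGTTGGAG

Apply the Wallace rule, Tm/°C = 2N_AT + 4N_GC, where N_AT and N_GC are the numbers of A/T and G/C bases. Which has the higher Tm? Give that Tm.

Primer P2, 66°C

Primer P1: A+T=12, G+C=7 → Tm = 2(12)+4(7) = 52°C
Primer P2: A+T=7, G+C=13 → Tm = 2(7)+4(13) = 66°C
52°C vs 66°C → primer P2 is higher.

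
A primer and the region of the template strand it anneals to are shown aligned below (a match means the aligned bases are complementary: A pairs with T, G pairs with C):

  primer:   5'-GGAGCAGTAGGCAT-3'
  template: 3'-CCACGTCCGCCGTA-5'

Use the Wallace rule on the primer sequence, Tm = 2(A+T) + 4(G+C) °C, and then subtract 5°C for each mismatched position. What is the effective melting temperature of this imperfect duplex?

29°C

Primer base counts: A=4, T=2, G=6, C=2 → A+T=6, G+C=8
Perfect-match Tm = 2(6) + 4(8) = 12 + 32 = 44°C
Mismatches (positions where the bases are not complementary): 3 (at positions 3, 8, 9)
Effective Tm = 44 − 3×5 = 44 − 15 = 29°C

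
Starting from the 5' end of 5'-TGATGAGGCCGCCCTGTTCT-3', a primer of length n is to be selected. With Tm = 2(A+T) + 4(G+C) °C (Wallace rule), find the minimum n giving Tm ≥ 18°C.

n = 7

First 6 bases: TGATGA → Tm = 16°C (< 18°C)
First 7 bases: TGATGAG → Tm = 20°C (≥ 18°C)
Each additional base adds 2°C (A/T) or 4°C (G/C), so Tm is non-decreasing in n; n = 7 is the first length to reach 18°C.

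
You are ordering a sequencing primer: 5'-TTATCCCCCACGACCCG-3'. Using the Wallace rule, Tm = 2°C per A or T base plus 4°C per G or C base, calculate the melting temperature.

T=3, G=2, A=3, C=9
So N_AT = 6 and N_GC = 11.
Tm = 2×6 + 4×11 = 56°C

56°C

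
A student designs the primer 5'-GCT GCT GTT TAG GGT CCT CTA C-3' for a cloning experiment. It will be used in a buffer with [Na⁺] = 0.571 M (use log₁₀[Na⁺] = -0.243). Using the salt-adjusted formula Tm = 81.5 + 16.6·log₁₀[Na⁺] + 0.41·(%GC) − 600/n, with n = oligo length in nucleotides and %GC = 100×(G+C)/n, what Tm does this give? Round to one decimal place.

Length n = 22. Counting bases: G=6, A=2, C=6, T=8
G+C = 12, so %GC = 12/22 × 100 = 54.545%
Salt term: 16.6 × (-0.243) = -4.034
GC term: 0.41 × 54.545 = 22.363; length term: −600/22 = −27.273
Tm = 81.5 + (-4.034) + 22.363 − 27.273 = 72.556 → 72.6°C

72.6°C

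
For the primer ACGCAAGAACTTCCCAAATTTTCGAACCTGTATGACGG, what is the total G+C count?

17

Scanning the sequence gives G=7, T=9, C=10, A=12.
Total G or C: 7 + 10 = 17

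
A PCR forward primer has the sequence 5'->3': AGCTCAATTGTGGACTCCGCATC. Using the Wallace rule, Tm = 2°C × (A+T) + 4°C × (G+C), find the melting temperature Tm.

Base counts: A=5, G=5, T=6, C=7
A+T = 11, G+C = 12
Tm = 2(11) + 4(12) = 22 + 48 = 70°C

70°C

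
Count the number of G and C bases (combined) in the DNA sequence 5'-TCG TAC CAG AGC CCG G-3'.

C=6, T=2, G=5, A=3
G+C = 5 + 6 = 11

11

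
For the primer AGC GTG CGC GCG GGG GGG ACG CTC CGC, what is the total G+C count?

23

Base counts: C=9, A=2, G=14, T=2
Total G or C: 14 + 9 = 23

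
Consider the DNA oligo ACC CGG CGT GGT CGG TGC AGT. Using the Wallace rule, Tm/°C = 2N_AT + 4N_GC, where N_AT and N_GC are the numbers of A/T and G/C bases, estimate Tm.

Counting bases: C=6, G=9, T=4, A=2
AT pairs contribute 6, GC pairs contribute 15.
Tm = 2×6 + 4×15 = 72°C

72°C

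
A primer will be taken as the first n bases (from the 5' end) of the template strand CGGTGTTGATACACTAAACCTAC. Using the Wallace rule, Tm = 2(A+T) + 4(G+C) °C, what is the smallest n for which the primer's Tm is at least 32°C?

n = 11

First 10 bases: CGGTGTTGAT → Tm = 30°C (< 32°C)
First 11 bases: CGGTGTTGATA → Tm = 32°C (≥ 32°C)
Since every base adds ≥2°C, Tm only increases with n, so the threshold is first crossed at n = 11.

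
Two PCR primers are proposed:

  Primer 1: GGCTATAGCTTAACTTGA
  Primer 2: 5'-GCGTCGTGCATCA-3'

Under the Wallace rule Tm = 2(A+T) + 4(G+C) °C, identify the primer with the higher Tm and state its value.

Primer 1, 50°C

Primer 1: A+T=11, G+C=7 → Tm = 2(11)+4(7) = 50°C
Primer 2: A+T=5, G+C=8 → Tm = 2(5)+4(8) = 42°C
50°C vs 42°C → primer 1 is higher.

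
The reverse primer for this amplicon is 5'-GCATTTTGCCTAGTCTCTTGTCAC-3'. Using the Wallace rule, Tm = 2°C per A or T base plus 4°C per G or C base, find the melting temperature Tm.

Base counts: G=4, C=7, A=3, T=10
AT pairs contribute 13, GC pairs contribute 11.
Tm = 4·11 + 2·13 = 44 + 26 = 70°C

70°C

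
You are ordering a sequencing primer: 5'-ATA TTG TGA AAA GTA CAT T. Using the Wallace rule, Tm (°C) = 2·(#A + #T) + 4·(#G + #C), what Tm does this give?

Counting bases: C=1, G=3, T=7, A=8
So N_AT = 15 and N_GC = 4.
Tm = 2×15 + 4×4 = 46°C

46°C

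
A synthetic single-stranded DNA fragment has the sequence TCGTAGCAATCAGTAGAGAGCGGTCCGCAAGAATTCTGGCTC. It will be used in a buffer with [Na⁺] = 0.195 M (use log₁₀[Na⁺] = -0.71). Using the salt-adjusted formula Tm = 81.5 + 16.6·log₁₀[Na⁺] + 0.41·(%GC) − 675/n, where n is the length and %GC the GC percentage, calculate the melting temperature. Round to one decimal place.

Length n = 42. Counting bases: T=9, C=10, G=12, A=11
G+C = 22, so %GC = 22/42 × 100 = 52.381%
Salt term: 16.6 × (-0.71) = -11.786
GC term: 0.41 × 52.381 = 21.476; length term: −675/42 = −16.071
Tm = 81.5 + (-11.786) + 21.476 − 16.071 = 75.119 → 75.1°C

75.1°C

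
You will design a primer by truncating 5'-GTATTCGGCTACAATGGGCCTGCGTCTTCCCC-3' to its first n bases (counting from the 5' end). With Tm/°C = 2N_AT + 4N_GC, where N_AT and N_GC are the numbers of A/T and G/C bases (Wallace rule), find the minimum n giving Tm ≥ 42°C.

First 14 bases: GTATTCGGCTACAA → Tm = 40°C (< 42°C)
First 15 bases: GTATTCGGCTACAAT → Tm = 42°C (≥ 42°C)
Since every base adds ≥2°C, Tm only increases with n, so the threshold is first crossed at n = 15.

n = 15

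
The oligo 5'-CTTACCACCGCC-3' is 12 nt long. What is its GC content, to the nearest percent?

67%

G=1, C=7, T=2, A=2
G+C = 1 + 7 = 8 out of 12 bases
%GC = 8/12 × 100 = 66.67% ≈ 67%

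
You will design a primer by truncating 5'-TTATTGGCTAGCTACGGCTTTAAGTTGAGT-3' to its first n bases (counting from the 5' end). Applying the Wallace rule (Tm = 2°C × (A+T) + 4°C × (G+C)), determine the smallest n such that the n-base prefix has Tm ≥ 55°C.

n = 19

First 18 bases: TTATTGGCTAGCTACGGC → Tm = 54°C (< 55°C)
First 19 bases: TTATTGGCTAGCTACGGCT → Tm = 56°C (≥ 55°C)
Since every base adds ≥2°C, Tm only increases with n, so the threshold is first crossed at n = 19.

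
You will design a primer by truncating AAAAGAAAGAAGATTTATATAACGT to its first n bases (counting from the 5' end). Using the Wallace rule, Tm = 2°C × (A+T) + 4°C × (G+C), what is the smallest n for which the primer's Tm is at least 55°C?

First 23 bases: AAAAGAAAGAAGATTTATATAAC → Tm = 54°C (< 55°C)
First 24 bases: AAAAGAAAGAAGATTTATATAACG → Tm = 58°C (≥ 55°C)
Since every base adds ≥2°C, Tm only increases with n, so the threshold is first crossed at n = 24.

n = 24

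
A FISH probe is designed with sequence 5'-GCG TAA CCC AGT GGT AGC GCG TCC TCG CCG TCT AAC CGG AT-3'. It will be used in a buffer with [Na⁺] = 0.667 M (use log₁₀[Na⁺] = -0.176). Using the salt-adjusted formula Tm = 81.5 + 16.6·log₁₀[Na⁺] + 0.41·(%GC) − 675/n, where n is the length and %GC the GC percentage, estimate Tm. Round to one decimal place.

88.1°C

Length n = 41. Base counts: C=14, T=8, A=7, G=12
G+C = 26, so %GC = 26/41 × 100 = 63.415%
Salt term: 16.6 × (-0.176) = -2.922
GC term: 0.41 × 63.415 = 26; length term: −675/41 = −16.463
Tm = 81.5 + (-2.922) + 26 − 16.463 = 88.115 → 88.1°C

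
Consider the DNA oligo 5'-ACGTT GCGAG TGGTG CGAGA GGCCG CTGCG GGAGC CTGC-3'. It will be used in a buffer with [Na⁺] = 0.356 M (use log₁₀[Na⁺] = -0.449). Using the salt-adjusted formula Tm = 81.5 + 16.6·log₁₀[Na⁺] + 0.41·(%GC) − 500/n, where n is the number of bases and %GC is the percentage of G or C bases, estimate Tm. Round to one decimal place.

90.7°C

Length n = 39. Counting bases: A=5, G=18, C=10, T=6
G+C = 28, so %GC = 28/39 × 100 = 71.795%
Salt term: 16.6 × (-0.449) = -7.453
GC term: 0.41 × 71.795 = 29.436; length term: −500/39 = −12.821
Tm = 81.5 + (-7.453) + 29.436 − 12.821 = 90.662 → 90.7°C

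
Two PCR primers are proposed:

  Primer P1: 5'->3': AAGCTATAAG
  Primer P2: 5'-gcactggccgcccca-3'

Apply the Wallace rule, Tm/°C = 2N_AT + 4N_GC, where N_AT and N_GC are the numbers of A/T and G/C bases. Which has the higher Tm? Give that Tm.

Primer P1: A+T=7, G+C=3 → Tm = 2(7)+4(3) = 26°C
Primer P2: A+T=3, G+C=12 → Tm = 2(3)+4(12) = 54°C
26°C vs 54°C → primer P2 is higher.

Primer P2, 54°C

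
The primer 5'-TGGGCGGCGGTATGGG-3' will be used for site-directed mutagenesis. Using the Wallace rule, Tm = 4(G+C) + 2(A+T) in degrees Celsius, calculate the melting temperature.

Scanning the sequence gives G=10, C=2, A=1, T=3.
AT pairs contribute 4, GC pairs contribute 12.
Tm = 2(4) + 4(12) = 8 + 48 = 56°C

56°C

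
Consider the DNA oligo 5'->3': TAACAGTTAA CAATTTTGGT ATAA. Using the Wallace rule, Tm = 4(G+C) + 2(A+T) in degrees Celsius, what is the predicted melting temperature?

58°C

A=10, G=3, C=2, T=9
A+T = 19, G+C = 5
Tm = 2(19) + 4(5) = 38 + 20 = 58°C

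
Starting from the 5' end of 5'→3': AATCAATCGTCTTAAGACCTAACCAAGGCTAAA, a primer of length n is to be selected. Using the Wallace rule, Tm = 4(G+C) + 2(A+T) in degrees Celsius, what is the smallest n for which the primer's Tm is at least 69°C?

n = 26

First 25 bases: AATCAATCGTCTTAAGACCTAACCA → Tm = 68°C (< 69°C)
First 26 bases: AATCAATCGTCTTAAGACCTAACCAA → Tm = 70°C (≥ 69°C)
Since every base adds ≥2°C, Tm only increases with n, so the threshold is first crossed at n = 26.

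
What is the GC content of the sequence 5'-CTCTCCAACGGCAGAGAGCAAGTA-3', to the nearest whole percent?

54%

Scanning the sequence gives T=3, C=7, A=8, G=6.
G+C = 6 + 7 = 13 out of 24 bases
%GC = 13/24 × 100 = 54.17% ≈ 54%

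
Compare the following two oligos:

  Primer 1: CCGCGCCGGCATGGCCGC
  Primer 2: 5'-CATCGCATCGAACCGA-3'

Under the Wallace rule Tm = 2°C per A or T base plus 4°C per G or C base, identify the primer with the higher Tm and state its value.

Primer 1, 68°C

Primer 1: A+T=2, G+C=16 → Tm = 2(2)+4(16) = 68°C
Primer 2: A+T=7, G+C=9 → Tm = 2(7)+4(9) = 50°C
68°C vs 50°C → primer 1 is higher.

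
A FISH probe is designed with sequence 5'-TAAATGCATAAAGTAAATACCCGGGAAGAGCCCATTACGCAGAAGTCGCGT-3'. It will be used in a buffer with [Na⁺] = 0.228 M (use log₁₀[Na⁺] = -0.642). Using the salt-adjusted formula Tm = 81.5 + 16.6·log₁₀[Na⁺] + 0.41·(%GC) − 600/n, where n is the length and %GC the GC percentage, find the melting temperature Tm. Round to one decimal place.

Length n = 51. Counting bases: A=19, T=9, G=12, C=11
G+C = 23, so %GC = 23/51 × 100 = 45.098%
Salt term: 16.6 × (-0.642) = -10.657
GC term: 0.41 × 45.098 = 18.49; length term: −600/51 = −11.765
Tm = 81.5 + (-10.657) + 18.49 − 11.765 = 77.568 → 77.6°C

77.6°C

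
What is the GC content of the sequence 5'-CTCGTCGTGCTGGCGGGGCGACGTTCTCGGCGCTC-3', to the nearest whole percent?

T=8, C=12, G=14, A=1
G+C = 14 + 12 = 26 out of 35 bases
%GC = 26/35 × 100 = 74.29% ≈ 74%

74%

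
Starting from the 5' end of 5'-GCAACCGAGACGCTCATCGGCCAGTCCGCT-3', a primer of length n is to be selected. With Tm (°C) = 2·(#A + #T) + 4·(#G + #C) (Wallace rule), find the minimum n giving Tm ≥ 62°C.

n = 19

First 18 bases: GCAACCGAGACGCTCATC → Tm = 58°C (< 62°C)
First 19 bases: GCAACCGAGACGCTCATCG → Tm = 62°C (≥ 62°C)
Each additional base adds 2°C (A/T) or 4°C (G/C), so Tm is non-decreasing in n; n = 19 is the first length to reach 62°C.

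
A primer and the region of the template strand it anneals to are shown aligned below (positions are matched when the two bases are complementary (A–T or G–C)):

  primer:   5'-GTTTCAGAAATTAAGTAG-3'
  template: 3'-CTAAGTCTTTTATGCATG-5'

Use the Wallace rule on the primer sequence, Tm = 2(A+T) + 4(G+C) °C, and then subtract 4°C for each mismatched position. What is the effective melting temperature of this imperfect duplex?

Primer base counts: A=7, T=6, G=4, C=1 → A+T=13, G+C=5
Perfect-match Tm = 2(13) + 4(5) = 26 + 20 = 46°C
Mismatches (positions where the bases are not complementary): 4 (at positions 2, 11, 14, 18)
Effective Tm = 46 − 4×4 = 46 − 16 = 30°C

30°C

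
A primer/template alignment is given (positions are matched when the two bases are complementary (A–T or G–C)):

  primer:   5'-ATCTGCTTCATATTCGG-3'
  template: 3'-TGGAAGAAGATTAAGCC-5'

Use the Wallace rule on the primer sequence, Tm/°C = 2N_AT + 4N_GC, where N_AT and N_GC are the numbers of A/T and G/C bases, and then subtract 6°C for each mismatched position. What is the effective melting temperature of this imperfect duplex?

24°C

Primer base counts: A=3, T=7, G=3, C=4 → A+T=10, G+C=7
Perfect-match Tm = 2(10) + 4(7) = 20 + 28 = 48°C
Mismatches (positions where the bases are not complementary): 4 (at positions 2, 5, 10, 11)
Effective Tm = 48 − 4×6 = 48 − 24 = 24°C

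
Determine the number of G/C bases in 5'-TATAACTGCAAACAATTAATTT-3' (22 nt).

Counting bases: C=3, A=10, T=8, G=1
G+C = 1 + 3 = 4

4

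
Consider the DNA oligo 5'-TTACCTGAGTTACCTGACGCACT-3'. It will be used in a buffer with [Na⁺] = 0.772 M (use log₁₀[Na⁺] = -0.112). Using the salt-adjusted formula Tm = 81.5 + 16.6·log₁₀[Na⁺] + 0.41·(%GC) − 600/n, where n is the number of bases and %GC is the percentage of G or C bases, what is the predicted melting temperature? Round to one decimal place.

Length n = 23. T=7, G=4, C=7, A=5
G+C = 11, so %GC = 11/23 × 100 = 47.826%
Salt term: 16.6 × (-0.112) = -1.859
GC term: 0.41 × 47.826 = 19.609; length term: −600/23 = −26.087
Tm = 81.5 + (-1.859) + 19.609 − 26.087 = 73.163 → 73.2°C

73.2°C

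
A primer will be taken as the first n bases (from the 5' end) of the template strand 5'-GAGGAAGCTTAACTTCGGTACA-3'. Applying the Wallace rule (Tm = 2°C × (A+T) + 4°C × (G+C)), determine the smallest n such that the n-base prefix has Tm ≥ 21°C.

n = 7

First 6 bases: GAGGAA → Tm = 18°C (< 21°C)
First 7 bases: GAGGAAG → Tm = 22°C (≥ 21°C)
Since every base adds ≥2°C, Tm only increases with n, so the threshold is first crossed at n = 7.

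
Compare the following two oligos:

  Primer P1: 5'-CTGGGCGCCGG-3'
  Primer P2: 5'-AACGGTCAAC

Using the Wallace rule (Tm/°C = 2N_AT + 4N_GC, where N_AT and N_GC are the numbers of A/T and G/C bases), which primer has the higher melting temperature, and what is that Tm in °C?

Primer P1, 42°C

Primer P1: A+T=1, G+C=10 → Tm = 2(1)+4(10) = 42°C
Primer P2: A+T=5, G+C=5 → Tm = 2(5)+4(5) = 30°C
42°C vs 30°C → primer P1 is higher.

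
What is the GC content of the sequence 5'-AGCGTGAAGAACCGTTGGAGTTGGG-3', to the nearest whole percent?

Counting bases: T=5, A=6, C=3, G=11
G+C = 11 + 3 = 14 out of 25 bases
%GC = 14/25 × 100 = 56% ≈ 56%

56%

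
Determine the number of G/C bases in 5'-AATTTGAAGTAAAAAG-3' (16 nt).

3

Base counts: T=4, G=3, C=0, A=9
G+C = 3 + 0 = 3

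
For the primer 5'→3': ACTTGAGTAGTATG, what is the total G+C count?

5

C=1, A=4, T=5, G=4
G+C = 4 + 1 = 5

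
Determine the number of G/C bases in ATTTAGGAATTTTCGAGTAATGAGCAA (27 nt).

Counting bases: T=9, A=10, C=2, G=6
Total G or C: 6 + 2 = 8

8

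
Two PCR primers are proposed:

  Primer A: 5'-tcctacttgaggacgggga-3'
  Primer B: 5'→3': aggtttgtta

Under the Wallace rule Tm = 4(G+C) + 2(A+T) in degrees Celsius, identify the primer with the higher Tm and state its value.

Primer A: A+T=8, G+C=11 → Tm = 2(8)+4(11) = 60°C
Primer B: A+T=7, G+C=3 → Tm = 2(7)+4(3) = 26°C
60°C vs 26°C → primer A is higher.

Primer A, 60°C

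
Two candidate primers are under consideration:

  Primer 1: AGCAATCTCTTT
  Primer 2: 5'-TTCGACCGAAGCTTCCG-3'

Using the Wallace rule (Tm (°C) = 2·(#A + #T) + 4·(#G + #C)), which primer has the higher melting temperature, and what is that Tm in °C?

Primer 2, 54°C

Primer 1: A+T=8, G+C=4 → Tm = 2(8)+4(4) = 32°C
Primer 2: A+T=7, G+C=10 → Tm = 2(7)+4(10) = 54°C
32°C vs 54°C → primer 2 is higher.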